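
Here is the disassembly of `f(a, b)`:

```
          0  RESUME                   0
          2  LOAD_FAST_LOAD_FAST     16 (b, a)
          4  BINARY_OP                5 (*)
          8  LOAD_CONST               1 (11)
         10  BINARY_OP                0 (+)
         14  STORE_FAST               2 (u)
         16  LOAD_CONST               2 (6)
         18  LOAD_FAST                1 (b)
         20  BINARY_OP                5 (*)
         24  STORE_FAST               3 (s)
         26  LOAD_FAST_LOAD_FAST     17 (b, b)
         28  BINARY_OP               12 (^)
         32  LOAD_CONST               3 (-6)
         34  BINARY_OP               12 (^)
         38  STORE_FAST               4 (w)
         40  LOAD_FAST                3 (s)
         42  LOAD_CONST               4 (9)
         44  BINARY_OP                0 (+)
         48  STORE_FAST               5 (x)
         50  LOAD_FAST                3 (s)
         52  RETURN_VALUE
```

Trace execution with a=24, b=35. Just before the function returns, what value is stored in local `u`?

851

LOAD_FAST_LOAD_FAST b,a → push 35,24. Stack: [35, 24]
BINARY_OP * → 35 * 24 = 840. Stack: [840]
LOAD_CONST → push 11. Stack: [840, 11]
BINARY_OP + → 840 + 11 = 851. Stack: [851]
STORE_FAST u → u=851. Stack: []
LOAD_CONST → push 6. Stack: [6]
LOAD_FAST b → push 35. Stack: [6, 35]
BINARY_OP * → 6 * 35 = 210. Stack: [210]
STORE_FAST s → s=210. Stack: []
LOAD_FAST_LOAD_FAST b,b → push 35,35. Stack: [35, 35]
BINARY_OP ^ → 35 ^ 35 = 0. Stack: [0]
LOAD_CONST → push -6. Stack: [0, -6]
BINARY_OP ^ → 0 ^ -6 = -6. Stack: [-6]
STORE_FAST w → w=-6. Stack: []
LOAD_FAST s → push 210. Stack: [210]
LOAD_CONST → push 9. Stack: [210, 9]
BINARY_OP + → 210 + 9 = 219. Stack: [219]
STORE_FAST x → x=219. Stack: []
LOAD_FAST s → push 210. Stack: [210]
RETURN_VALUE → return 210.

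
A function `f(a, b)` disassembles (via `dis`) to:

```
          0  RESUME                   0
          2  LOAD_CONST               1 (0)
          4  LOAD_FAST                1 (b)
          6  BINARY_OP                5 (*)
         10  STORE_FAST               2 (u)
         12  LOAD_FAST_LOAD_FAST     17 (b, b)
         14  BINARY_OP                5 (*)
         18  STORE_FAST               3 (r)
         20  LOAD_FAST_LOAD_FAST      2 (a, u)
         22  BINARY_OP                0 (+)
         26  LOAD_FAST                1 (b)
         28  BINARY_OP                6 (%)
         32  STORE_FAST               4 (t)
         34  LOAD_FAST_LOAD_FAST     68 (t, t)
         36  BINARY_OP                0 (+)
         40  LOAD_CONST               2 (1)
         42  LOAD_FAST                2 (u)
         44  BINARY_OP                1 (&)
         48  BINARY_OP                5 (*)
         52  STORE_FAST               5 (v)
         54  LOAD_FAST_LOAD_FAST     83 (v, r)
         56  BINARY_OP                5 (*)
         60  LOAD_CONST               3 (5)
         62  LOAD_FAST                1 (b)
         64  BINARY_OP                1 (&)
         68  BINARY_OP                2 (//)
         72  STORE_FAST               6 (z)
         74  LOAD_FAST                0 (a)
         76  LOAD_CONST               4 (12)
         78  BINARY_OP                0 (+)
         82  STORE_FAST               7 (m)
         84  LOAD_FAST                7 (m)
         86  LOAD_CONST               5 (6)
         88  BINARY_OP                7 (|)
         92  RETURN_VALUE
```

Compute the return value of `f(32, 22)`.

LOAD_CONST → push 0. Stack: [0]
LOAD_FAST b → push 22. Stack: [0, 22]
BINARY_OP * → 0 * 22 = 0. Stack: [0]
STORE_FAST u → u=0. Stack: []
LOAD_FAST_LOAD_FAST b,b → push 22,22. Stack: [22, 22]
BINARY_OP * → 22 * 22 = 484. Stack: [484]
STORE_FAST r → r=484. Stack: []
LOAD_FAST_LOAD_FAST a,u → push 32,0. Stack: [32, 0]
BINARY_OP + → 32 + 0 = 32. Stack: [32]
LOAD_FAST b → push 22. Stack: [32, 22]
BINARY_OP % → 32 % 22 = 10. Stack: [10]
STORE_FAST t → t=10. Stack: []
LOAD_FAST_LOAD_FAST t,t → push 10,10. Stack: [10, 10]
BINARY_OP + → 10 + 10 = 20. Stack: [20]
LOAD_CONST → push 1. Stack: [20, 1]
LOAD_FAST u → push 0. Stack: [20, 1, 0]
BINARY_OP & → 1 & 0 = 0. Stack: [20, 0]
BINARY_OP * → 20 * 0 = 0. Stack: [0]
STORE_FAST v → v=0. Stack: []
LOAD_FAST_LOAD_FAST v,r → push 0,484. Stack: [0, 484]
BINARY_OP * → 0 * 484 = 0. Stack: [0]
LOAD_CONST → push 5. Stack: [0, 5]
LOAD_FAST b → push 22. Stack: [0, 5, 22]
BINARY_OP & → 5 & 22 = 4. Stack: [0, 4]
BINARY_OP // → 0 // 4 = 0. Stack: [0]
STORE_FAST z → z=0. Stack: []
LOAD_FAST a → push 32. Stack: [32]
LOAD_CONST → push 12. Stack: [32, 12]
BINARY_OP + → 32 + 12 = 44. Stack: [44]
STORE_FAST m → m=44. Stack: []
LOAD_FAST m → push 44. Stack: [44]
LOAD_CONST → push 6. Stack: [44, 6]
BINARY_OP | → 44 | 6 = 46. Stack: [46]
RETURN_VALUE → return 46.

46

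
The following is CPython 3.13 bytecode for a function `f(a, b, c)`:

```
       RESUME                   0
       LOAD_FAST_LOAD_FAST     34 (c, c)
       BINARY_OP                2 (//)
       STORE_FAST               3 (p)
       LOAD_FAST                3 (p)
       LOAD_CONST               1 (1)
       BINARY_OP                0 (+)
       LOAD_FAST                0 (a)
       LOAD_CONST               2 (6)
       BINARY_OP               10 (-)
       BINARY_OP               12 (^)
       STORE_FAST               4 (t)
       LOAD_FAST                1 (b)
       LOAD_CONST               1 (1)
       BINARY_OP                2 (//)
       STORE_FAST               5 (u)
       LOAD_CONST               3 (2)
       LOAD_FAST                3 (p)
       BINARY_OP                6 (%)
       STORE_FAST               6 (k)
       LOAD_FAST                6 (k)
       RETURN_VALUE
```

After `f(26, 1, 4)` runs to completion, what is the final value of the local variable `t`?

LOAD_FAST_LOAD_FAST c,c → push 4,4. Stack: [4, 4]
BINARY_OP // → 4 // 4 = 1. Stack: [1]
STORE_FAST p → p=1. Stack: []
LOAD_FAST p → push 1. Stack: [1]
LOAD_CONST → push 1. Stack: [1, 1]
BINARY_OP + → 1 + 1 = 2. Stack: [2]
LOAD_FAST a → push 26. Stack: [2, 26]
LOAD_CONST → push 6. Stack: [2, 26, 6]
BINARY_OP - → 26 - 6 = 20. Stack: [2, 20]
BINARY_OP ^ → 2 ^ 20 = 22. Stack: [22]
STORE_FAST t → t=22. Stack: []
LOAD_FAST b → push 1. Stack: [1]
LOAD_CONST → push 1. Stack: [1, 1]
BINARY_OP // → 1 // 1 = 1. Stack: [1]
STORE_FAST u → u=1. Stack: []
LOAD_CONST → push 2. Stack: [2]
LOAD_FAST p → push 1. Stack: [2, 1]
BINARY_OP % → 2 % 1 = 0. Stack: [0]
STORE_FAST k → k=0. Stack: []
LOAD_FAST k → push 0. Stack: [0]
RETURN_VALUE → return 0.

22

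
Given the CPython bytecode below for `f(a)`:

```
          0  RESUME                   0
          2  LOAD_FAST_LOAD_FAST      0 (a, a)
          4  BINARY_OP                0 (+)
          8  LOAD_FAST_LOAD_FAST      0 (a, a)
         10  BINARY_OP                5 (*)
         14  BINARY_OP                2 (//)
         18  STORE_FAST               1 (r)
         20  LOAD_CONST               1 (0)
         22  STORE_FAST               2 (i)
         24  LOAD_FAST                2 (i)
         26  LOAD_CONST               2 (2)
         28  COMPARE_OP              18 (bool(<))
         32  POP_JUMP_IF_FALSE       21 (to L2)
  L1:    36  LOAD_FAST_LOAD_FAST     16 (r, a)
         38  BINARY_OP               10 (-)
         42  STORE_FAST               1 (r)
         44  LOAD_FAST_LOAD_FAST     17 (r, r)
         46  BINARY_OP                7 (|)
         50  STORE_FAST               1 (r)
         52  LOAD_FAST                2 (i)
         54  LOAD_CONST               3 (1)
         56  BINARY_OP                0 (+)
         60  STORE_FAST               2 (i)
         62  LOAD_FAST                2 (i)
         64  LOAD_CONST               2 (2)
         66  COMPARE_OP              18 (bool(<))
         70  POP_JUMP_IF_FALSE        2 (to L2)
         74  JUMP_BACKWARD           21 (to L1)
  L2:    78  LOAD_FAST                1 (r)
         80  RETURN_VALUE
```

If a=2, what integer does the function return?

-3

LOAD_FAST_LOAD_FAST a,a → push 2,2. Stack: [2, 2]
BINARY_OP + → 2 + 2 = 4. Stack: [4]
LOAD_FAST_LOAD_FAST a,a → push 2,2. Stack: [4, 2, 2]
BINARY_OP * → 2 * 2 = 4. Stack: [4, 4]
BINARY_OP // → 4 // 4 = 1. Stack: [1]
STORE_FAST r → r=1. Stack: []
LOAD_CONST → push 0. Stack: [0]
STORE_FAST i → i=0. Stack: []
LOAD_FAST i → push 0. Stack: [0]
LOAD_CONST → push 2. Stack: [0, 2]
COMPARE_OP bool(<) → 0 vs 2 = True. Stack: [True]
POP_JUMP_IF_FALSE → pop True; no jump. Stack: []
LOAD_FAST_LOAD_FAST r,a → push 1,2. Stack: [1, 2]
BINARY_OP - → 1 - 2 = -1. Stack: [-1]
STORE_FAST r → r=-1. Stack: []
LOAD_FAST_LOAD_FAST r,r → push -1,-1. Stack: [-1, -1]
BINARY_OP | → -1 | -1 = -1. Stack: [-1]
STORE_FAST r → r=-1. Stack: []
LOAD_FAST i → push 0. Stack: [0]
LOAD_CONST → push 1. Stack: [0, 1]
BINARY_OP + → 0 + 1 = 1. Stack: [1]
STORE_FAST i → i=1. Stack: []
LOAD_FAST i → push 1. Stack: [1]
LOAD_CONST → push 2. Stack: [1, 2]
COMPARE_OP bool(<) → 1 vs 2 = True. Stack: [True]
POP_JUMP_IF_FALSE → pop True; no jump. Stack: []
LOAD_FAST_LOAD_FAST r,a → push -1,2. Stack: [-1, 2]
BINARY_OP - → -1 - 2 = -3. Stack: [-3]
STORE_FAST r → r=-3. Stack: []
LOAD_FAST_LOAD_FAST r,r → push -3,-3. Stack: [-3, -3]
BINARY_OP | → -3 | -3 = -3. Stack: [-3]
STORE_FAST r → r=-3. Stack: []
LOAD_FAST i → push 1. Stack: [1]
LOAD_CONST → push 1. Stack: [1, 1]
BINARY_OP + → 1 + 1 = 2. Stack: [2]
STORE_FAST i → i=2. Stack: []
LOAD_FAST i → push 2. Stack: [2]
LOAD_CONST → push 2. Stack: [2, 2]
COMPARE_OP bool(<) → 2 vs 2 = False. Stack: [False]
POP_JUMP_IF_FALSE → pop False; jump. Stack: []
LOAD_FAST r → push -3. Stack: [-3]
RETURN_VALUE → return -3.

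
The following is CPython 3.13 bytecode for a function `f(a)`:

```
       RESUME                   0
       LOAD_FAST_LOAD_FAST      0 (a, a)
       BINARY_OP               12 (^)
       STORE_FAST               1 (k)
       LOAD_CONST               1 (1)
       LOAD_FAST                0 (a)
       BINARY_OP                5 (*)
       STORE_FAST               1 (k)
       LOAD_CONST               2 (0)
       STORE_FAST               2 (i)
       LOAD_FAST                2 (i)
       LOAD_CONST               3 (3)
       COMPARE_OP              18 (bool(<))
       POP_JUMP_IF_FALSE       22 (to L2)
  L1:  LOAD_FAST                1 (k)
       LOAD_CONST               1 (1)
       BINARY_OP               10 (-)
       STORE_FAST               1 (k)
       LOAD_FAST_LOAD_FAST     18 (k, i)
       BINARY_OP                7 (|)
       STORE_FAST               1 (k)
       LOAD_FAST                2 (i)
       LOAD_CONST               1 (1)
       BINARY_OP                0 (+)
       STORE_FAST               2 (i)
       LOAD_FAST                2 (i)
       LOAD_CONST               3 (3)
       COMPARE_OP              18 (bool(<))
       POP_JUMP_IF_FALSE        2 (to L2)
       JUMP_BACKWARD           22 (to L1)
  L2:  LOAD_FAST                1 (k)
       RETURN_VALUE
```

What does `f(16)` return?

LOAD_FAST_LOAD_FAST a,a → push 16,16. Stack: [16, 16]
BINARY_OP ^ → 16 ^ 16 = 0. Stack: [0]
STORE_FAST k → k=0. Stack: []
LOAD_CONST → push 1. Stack: [1]
LOAD_FAST a → push 16. Stack: [1, 16]
BINARY_OP * → 1 * 16 = 16. Stack: [16]
STORE_FAST k → k=16. Stack: []
LOAD_CONST → push 0. Stack: [0]
STORE_FAST i → i=0. Stack: []
LOAD_FAST i → push 0. Stack: [0]
LOAD_CONST → push 3. Stack: [0, 3]
COMPARE_OP bool(<) → 0 vs 3 = True. Stack: [True]
POP_JUMP_IF_FALSE → pop True; no jump. Stack: []
LOAD_FAST k → push 16. Stack: [16]
LOAD_CONST → push 1. Stack: [16, 1]
BINARY_OP - → 16 - 1 = 15. Stack: [15]
STORE_FAST k → k=15. Stack: []
LOAD_FAST_LOAD_FAST k,i → push 15,0. Stack: [15, 0]
BINARY_OP | → 15 | 0 = 15. Stack: [15]
STORE_FAST k → k=15. Stack: []
LOAD_FAST i → push 0. Stack: [0]
LOAD_CONST → push 1. Stack: [0, 1]
BINARY_OP + → 0 + 1 = 1. Stack: [1]
STORE_FAST i → i=1. Stack: []
LOAD_FAST i → push 1. Stack: [1]
LOAD_CONST → push 3. Stack: [1, 3]
COMPARE_OP bool(<) → 1 vs 3 = True. Stack: [True]
POP_JUMP_IF_FALSE → pop True; no jump. Stack: []
LOAD_FAST k → push 15. Stack: [15]
LOAD_CONST → push 1. Stack: [15, 1]
BINARY_OP - → 15 - 1 = 14. Stack: [14]
STORE_FAST k → k=14. Stack: []
LOAD_FAST_LOAD_FAST k,i → push 14,1. Stack: [14, 1]
BINARY_OP | → 14 | 1 = 15. Stack: [15]
STORE_FAST k → k=15. Stack: []
LOAD_FAST i → push 1. Stack: [1]
LOAD_CONST → push 1. Stack: [1, 1]
BINARY_OP + → 1 + 1 = 2. Stack: [2]
STORE_FAST i → i=2. Stack: []
LOAD_FAST i → push 2. Stack: [2]
LOAD_CONST → push 3. Stack: [2, 3]
COMPARE_OP bool(<) → 2 vs 3 = True. Stack: [True]
POP_JUMP_IF_FALSE → pop True; no jump. Stack: []
LOAD_FAST k → push 15. Stack: [15]
LOAD_CONST → push 1. Stack: [15, 1]
BINARY_OP - → 15 - 1 = 14. Stack: [14]
STORE_FAST k → k=14. Stack: []
LOAD_FAST_LOAD_FAST k,i → push 14,2. Stack: [14, 2]
BINARY_OP | → 14 | 2 = 14. Stack: [14]
STORE_FAST k → k=14. Stack: []
LOAD_FAST i → push 2. Stack: [2]
LOAD_CONST → push 1. Stack: [2, 1]
BINARY_OP + → 2 + 1 = 3. Stack: [3]
STORE_FAST i → i=3. Stack: []
LOAD_FAST i → push 3. Stack: [3]
LOAD_CONST → push 3. Stack: [3, 3]
COMPARE_OP bool(<) → 3 vs 3 = False. Stack: [False]
POP_JUMP_IF_FALSE → pop False; jump. Stack: []
LOAD_FAST k → push 14. Stack: [14]
RETURN_VALUE → return 14.

14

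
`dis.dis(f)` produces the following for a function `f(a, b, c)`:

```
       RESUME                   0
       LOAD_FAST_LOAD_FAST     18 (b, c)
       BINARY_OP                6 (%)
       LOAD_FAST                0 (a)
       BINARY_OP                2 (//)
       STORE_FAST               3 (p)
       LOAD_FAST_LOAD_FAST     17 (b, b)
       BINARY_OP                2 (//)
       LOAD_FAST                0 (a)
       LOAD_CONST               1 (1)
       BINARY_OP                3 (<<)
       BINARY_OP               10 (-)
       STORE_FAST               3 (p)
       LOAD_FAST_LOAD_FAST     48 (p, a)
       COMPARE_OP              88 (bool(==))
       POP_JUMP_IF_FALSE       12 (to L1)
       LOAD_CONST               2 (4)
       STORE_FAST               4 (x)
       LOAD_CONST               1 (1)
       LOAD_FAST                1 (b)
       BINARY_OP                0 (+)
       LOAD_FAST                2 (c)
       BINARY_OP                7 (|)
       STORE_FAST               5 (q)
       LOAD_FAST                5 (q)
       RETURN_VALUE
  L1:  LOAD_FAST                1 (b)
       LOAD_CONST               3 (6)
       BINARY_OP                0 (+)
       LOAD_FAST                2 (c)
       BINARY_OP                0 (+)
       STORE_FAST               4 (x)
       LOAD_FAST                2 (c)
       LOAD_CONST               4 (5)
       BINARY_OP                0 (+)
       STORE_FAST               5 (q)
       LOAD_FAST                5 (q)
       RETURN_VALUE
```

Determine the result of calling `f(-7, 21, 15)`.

LOAD_FAST_LOAD_FAST b,c → push 21,15. Stack: [21, 15]
BINARY_OP % → 21 % 15 = 6. Stack: [6]
LOAD_FAST a → push -7. Stack: [6, -7]
BINARY_OP // → 6 // -7 = -1. Stack: [-1]
STORE_FAST p → p=-1. Stack: []
LOAD_FAST_LOAD_FAST b,b → push 21,21. Stack: [21, 21]
BINARY_OP // → 21 // 21 = 1. Stack: [1]
LOAD_FAST a → push -7. Stack: [1, -7]
LOAD_CONST → push 1. Stack: [1, -7, 1]
BINARY_OP << → -7 << 1 = -14. Stack: [1, -14]
BINARY_OP - → 1 - -14 = 15. Stack: [15]
STORE_FAST p → p=15. Stack: []
LOAD_FAST_LOAD_FAST p,a → push 15,-7. Stack: [15, -7]
COMPARE_OP bool(==) → 15 vs -7 = False. Stack: [False]
POP_JUMP_IF_FALSE → pop False; jump. Stack: []
LOAD_FAST b → push 21. Stack: [21]
LOAD_CONST → push 6. Stack: [21, 6]
BINARY_OP + → 21 + 6 = 27. Stack: [27]
LOAD_FAST c → push 15. Stack: [27, 15]
BINARY_OP + → 27 + 15 = 42. Stack: [42]
STORE_FAST x → x=42. Stack: []
LOAD_FAST c → push 15. Stack: [15]
LOAD_CONST → push 5. Stack: [15, 5]
BINARY_OP + → 15 + 5 = 20. Stack: [20]
STORE_FAST q → q=20. Stack: []
LOAD_FAST q → push 20. Stack: [20]
RETURN_VALUE → return 20.

20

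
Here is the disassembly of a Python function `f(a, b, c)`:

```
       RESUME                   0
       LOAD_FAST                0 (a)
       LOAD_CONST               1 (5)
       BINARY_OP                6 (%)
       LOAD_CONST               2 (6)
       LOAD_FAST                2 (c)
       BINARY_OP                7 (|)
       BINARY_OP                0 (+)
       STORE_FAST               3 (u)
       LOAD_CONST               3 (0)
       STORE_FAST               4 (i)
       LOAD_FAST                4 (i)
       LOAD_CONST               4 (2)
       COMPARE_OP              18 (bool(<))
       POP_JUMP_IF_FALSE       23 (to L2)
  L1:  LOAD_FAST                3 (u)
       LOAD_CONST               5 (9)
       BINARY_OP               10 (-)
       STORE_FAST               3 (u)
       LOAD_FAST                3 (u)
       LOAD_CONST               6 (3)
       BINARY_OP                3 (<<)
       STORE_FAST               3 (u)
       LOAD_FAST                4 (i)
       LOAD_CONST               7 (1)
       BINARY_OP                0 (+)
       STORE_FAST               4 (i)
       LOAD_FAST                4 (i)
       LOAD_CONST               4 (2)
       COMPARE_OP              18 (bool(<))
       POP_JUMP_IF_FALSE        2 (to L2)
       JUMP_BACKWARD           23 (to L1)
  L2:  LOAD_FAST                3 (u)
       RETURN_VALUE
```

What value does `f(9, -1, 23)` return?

1080

LOAD_FAST a → push 9. Stack: [9]
LOAD_CONST → push 5. Stack: [9, 5]
BINARY_OP % → 9 % 5 = 4. Stack: [4]
LOAD_CONST → push 6. Stack: [4, 6]
LOAD_FAST c → push 23. Stack: [4, 6, 23]
BINARY_OP | → 6 | 23 = 23. Stack: [4, 23]
BINARY_OP + → 4 + 23 = 27. Stack: [27]
STORE_FAST u → u=27. Stack: []
LOAD_CONST → push 0. Stack: [0]
STORE_FAST i → i=0. Stack: []
LOAD_FAST i → push 0. Stack: [0]
LOAD_CONST → push 2. Stack: [0, 2]
COMPARE_OP bool(<) → 0 vs 2 = True. Stack: [True]
POP_JUMP_IF_FALSE → pop True; no jump. Stack: []
LOAD_FAST u → push 27. Stack: [27]
LOAD_CONST → push 9. Stack: [27, 9]
BINARY_OP - → 27 - 9 = 18. Stack: [18]
STORE_FAST u → u=18. Stack: []
LOAD_FAST u → push 18. Stack: [18]
LOAD_CONST → push 3. Stack: [18, 3]
BINARY_OP << → 18 << 3 = 144. Stack: [144]
STORE_FAST u → u=144. Stack: []
LOAD_FAST i → push 0. Stack: [0]
LOAD_CONST → push 1. Stack: [0, 1]
BINARY_OP + → 0 + 1 = 1. Stack: [1]
STORE_FAST i → i=1. Stack: []
LOAD_FAST i → push 1. Stack: [1]
LOAD_CONST → push 2. Stack: [1, 2]
COMPARE_OP bool(<) → 1 vs 2 = True. Stack: [True]
POP_JUMP_IF_FALSE → pop True; no jump. Stack: []
LOAD_FAST u → push 144. Stack: [144]
LOAD_CONST → push 9. Stack: [144, 9]
BINARY_OP - → 144 - 9 = 135. Stack: [135]
STORE_FAST u → u=135. Stack: []
LOAD_FAST u → push 135. Stack: [135]
LOAD_CONST → push 3. Stack: [135, 3]
BINARY_OP << → 135 << 3 = 1080. Stack: [1080]
STORE_FAST u → u=1080. Stack: []
LOAD_FAST i → push 1. Stack: [1]
LOAD_CONST → push 1. Stack: [1, 1]
BINARY_OP + → 1 + 1 = 2. Stack: [2]
STORE_FAST i → i=2. Stack: []
LOAD_FAST i → push 2. Stack: [2]
LOAD_CONST → push 2. Stack: [2, 2]
COMPARE_OP bool(<) → 2 vs 2 = False. Stack: [False]
POP_JUMP_IF_FALSE → pop False; jump. Stack: []
LOAD_FAST u → push 1080. Stack: [1080]
RETURN_VALUE → return 1080.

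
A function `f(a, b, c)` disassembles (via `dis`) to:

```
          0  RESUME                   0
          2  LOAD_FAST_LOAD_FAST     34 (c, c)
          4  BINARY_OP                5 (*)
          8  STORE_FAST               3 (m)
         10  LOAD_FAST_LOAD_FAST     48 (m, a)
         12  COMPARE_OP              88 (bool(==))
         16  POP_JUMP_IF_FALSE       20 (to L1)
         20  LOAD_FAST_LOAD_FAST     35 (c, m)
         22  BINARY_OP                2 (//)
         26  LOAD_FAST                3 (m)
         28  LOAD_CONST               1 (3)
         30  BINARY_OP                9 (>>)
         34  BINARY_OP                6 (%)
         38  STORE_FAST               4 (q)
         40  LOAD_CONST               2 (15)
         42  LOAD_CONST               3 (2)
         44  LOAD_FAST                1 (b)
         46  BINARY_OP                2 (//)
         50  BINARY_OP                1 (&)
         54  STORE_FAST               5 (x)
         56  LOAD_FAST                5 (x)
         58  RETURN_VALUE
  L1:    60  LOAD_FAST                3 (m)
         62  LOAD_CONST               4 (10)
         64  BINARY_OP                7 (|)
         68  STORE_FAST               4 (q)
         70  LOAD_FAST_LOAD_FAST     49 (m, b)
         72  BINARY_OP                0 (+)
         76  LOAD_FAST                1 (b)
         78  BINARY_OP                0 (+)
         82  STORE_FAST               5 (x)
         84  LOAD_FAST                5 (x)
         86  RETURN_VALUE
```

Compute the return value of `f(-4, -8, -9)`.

LOAD_FAST_LOAD_FAST c,c → push -9,-9. Stack: [-9, -9]
BINARY_OP * → -9 * -9 = 81. Stack: [81]
STORE_FAST m → m=81. Stack: []
LOAD_FAST_LOAD_FAST m,a → push 81,-4. Stack: [81, -4]
COMPARE_OP bool(==) → 81 vs -4 = False. Stack: [False]
POP_JUMP_IF_FALSE → pop False; jump. Stack: []
LOAD_FAST m → push 81. Stack: [81]
LOAD_CONST → push 10. Stack: [81, 10]
BINARY_OP | → 81 | 10 = 91. Stack: [91]
STORE_FAST q → q=91. Stack: []
LOAD_FAST_LOAD_FAST m,b → push 81,-8. Stack: [81, -8]
BINARY_OP + → 81 + -8 = 73. Stack: [73]
LOAD_FAST b → push -8. Stack: [73, -8]
BINARY_OP + → 73 + -8 = 65. Stack: [65]
STORE_FAST x → x=65. Stack: []
LOAD_FAST x → push 65. Stack: [65]
RETURN_VALUE → return 65.

65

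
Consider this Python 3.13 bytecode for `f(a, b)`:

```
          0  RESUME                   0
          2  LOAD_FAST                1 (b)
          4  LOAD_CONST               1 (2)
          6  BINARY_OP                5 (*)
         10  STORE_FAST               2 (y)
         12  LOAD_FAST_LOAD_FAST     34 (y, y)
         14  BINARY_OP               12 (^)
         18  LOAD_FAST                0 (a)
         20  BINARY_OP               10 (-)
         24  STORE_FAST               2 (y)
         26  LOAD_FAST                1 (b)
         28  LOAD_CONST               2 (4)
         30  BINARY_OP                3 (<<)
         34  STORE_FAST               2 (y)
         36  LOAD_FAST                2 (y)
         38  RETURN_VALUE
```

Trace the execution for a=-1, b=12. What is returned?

192

LOAD_FAST b → push 12. Stack: [12]
LOAD_CONST → push 2. Stack: [12, 2]
BINARY_OP * → 12 * 2 = 24. Stack: [24]
STORE_FAST y → y=24. Stack: []
LOAD_FAST_LOAD_FAST y,y → push 24,24. Stack: [24, 24]
BINARY_OP ^ → 24 ^ 24 = 0. Stack: [0]
LOAD_FAST a → push -1. Stack: [0, -1]
BINARY_OP - → 0 - -1 = 1. Stack: [1]
STORE_FAST y → y=1. Stack: []
LOAD_FAST b → push 12. Stack: [12]
LOAD_CONST → push 4. Stack: [12, 4]
BINARY_OP << → 12 << 4 = 192. Stack: [192]
STORE_FAST y → y=192. Stack: []
LOAD_FAST y → push 192. Stack: [192]
RETURN_VALUE → return 192.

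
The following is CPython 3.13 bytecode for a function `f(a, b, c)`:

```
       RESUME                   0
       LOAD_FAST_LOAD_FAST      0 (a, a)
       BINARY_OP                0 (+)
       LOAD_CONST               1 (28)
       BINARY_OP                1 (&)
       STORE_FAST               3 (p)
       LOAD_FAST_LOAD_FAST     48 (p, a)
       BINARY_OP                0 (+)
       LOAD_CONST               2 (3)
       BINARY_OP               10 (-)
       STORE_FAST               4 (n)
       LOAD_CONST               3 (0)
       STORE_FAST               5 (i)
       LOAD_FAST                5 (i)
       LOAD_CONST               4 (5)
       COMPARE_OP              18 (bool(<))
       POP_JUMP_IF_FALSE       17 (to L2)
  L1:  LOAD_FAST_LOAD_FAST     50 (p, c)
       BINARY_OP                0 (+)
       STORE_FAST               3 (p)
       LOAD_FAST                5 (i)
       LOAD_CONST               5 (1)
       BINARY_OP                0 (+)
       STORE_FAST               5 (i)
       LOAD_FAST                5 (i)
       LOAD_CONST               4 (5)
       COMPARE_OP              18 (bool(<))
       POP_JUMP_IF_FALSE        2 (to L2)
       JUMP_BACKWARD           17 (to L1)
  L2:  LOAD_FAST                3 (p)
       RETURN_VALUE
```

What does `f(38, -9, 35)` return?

LOAD_FAST_LOAD_FAST a,a → push 38,38
BINARY_OP + → 38 + 38 = 76
LOAD_CONST → push 28
BINARY_OP & → 76 & 28 = 12
STORE_FAST p → p=12
LOAD_FAST_LOAD_FAST p,a → push 12,38
BINARY_OP + → 12 + 38 = 50
LOAD_CONST → push 3
BINARY_OP - → 50 - 3 = 47
STORE_FAST n → n=47
LOAD_CONST → push 0
STORE_FAST i → i=0
LOAD_FAST i → push 0
LOAD_CONST → push 5
COMPARE_OP bool(<) → 0 vs 5 = True
POP_JUMP_IF_FALSE → pop True; no jump
LOAD_FAST_LOAD_FAST p,c → push 12,35
BINARY_OP + → 12 + 35 = 47
STORE_FAST p → p=47
LOAD_FAST i → push 0
LOAD_CONST → push 1
BINARY_OP + → 0 + 1 = 1
STORE_FAST i → i=1
LOAD_FAST i → push 1
LOAD_CONST → push 5
COMPARE_OP bool(<) → 1 vs 5 = True
POP_JUMP_IF_FALSE → pop True; no jump
LOAD_FAST_LOAD_FAST p,c → push 47,35
BINARY_OP + → 47 + 35 = 82
STORE_FAST p → p=82
LOAD_FAST i → push 1
LOAD_CONST → push 1
BINARY_OP + → 1 + 1 = 2
STORE_FAST i → i=2
LOAD_FAST i → push 2
LOAD_CONST → push 5
COMPARE_OP bool(<) → 2 vs 5 = True
POP_JUMP_IF_FALSE → pop True; no jump
LOAD_FAST_LOAD_FAST p,c → push 82,35
BINARY_OP + → 82 + 35 = 117
STORE_FAST p → p=117
LOAD_FAST i → push 2
LOAD_CONST → push 1
BINARY_OP + → 2 + 1 = 3
STORE_FAST i → i=3
LOAD_FAST i → push 3
LOAD_CONST → push 5
COMPARE_OP bool(<) → 3 vs 5 = True
POP_JUMP_IF_FALSE → pop True; no jump
LOAD_FAST_LOAD_FAST p,c → push 117,35
BINARY_OP + → 117 + 35 = 152
STORE_FAST p → p=152
LOAD_FAST i → push 3
LOAD_CONST → push 1
BINARY_OP + → 3 + 1 = 4
STORE_FAST i → i=4
LOAD_FAST i → push 4
LOAD_CONST → push 5
COMPARE_OP bool(<) → 4 vs 5 = True
POP_JUMP_IF_FALSE → pop True; no jump
LOAD_FAST_LOAD_FAST p,c → push 152,35
BINARY_OP + → 152 + 35 = 187
STORE_FAST p → p=187
LOAD_FAST i → push 4
LOAD_CONST → push 1
BINARY_OP + → 4 + 1 = 5
STORE_FAST i → i=5
LOAD_FAST i → push 5
LOAD_CONST → push 5
COMPARE_OP bool(<) → 5 vs 5 = False
POP_JUMP_IF_FALSE → pop False; jump
LOAD_FAST p → push 187
RETURN_VALUE → return 187.

187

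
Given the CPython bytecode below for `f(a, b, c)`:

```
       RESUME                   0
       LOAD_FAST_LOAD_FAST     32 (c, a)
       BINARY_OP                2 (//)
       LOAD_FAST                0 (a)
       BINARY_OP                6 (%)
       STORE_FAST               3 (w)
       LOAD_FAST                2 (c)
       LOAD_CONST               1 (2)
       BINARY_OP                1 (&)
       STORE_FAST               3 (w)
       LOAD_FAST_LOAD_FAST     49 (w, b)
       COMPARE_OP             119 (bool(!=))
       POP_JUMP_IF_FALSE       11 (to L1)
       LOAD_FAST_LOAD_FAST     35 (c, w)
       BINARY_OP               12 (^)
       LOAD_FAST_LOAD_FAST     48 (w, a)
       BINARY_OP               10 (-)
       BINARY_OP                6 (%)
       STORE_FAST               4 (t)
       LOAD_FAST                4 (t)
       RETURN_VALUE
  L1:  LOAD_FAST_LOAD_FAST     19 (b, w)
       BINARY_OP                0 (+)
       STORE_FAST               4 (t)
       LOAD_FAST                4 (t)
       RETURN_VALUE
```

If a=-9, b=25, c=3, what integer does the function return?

LOAD_FAST_LOAD_FAST c,a → push 3,-9. Stack: [3, -9]
BINARY_OP // → 3 // -9 = -1. Stack: [-1]
LOAD_FAST a → push -9. Stack: [-1, -9]
BINARY_OP % → -1 % -9 = -1. Stack: [-1]
STORE_FAST w → w=-1. Stack: []
LOAD_FAST c → push 3. Stack: [3]
LOAD_CONST → push 2. Stack: [3, 2]
BINARY_OP & → 3 & 2 = 2. Stack: [2]
STORE_FAST w → w=2. Stack: []
LOAD_FAST_LOAD_FAST w,b → push 2,25. Stack: [2, 25]
COMPARE_OP bool(!=) → 2 vs 25 = True. Stack: [True]
POP_JUMP_IF_FALSE → pop True; no jump. Stack: []
LOAD_FAST_LOAD_FAST c,w → push 3,2. Stack: [3, 2]
BINARY_OP ^ → 3 ^ 2 = 1. Stack: [1]
LOAD_FAST_LOAD_FAST w,a → push 2,-9. Stack: [1, 2, -9]
BINARY_OP - → 2 - -9 = 11. Stack: [1, 11]
BINARY_OP % → 1 % 11 = 1. Stack: [1]
STORE_FAST t → t=1. Stack: []
LOAD_FAST t → push 1. Stack: [1]
RETURN_VALUE → return 1.

1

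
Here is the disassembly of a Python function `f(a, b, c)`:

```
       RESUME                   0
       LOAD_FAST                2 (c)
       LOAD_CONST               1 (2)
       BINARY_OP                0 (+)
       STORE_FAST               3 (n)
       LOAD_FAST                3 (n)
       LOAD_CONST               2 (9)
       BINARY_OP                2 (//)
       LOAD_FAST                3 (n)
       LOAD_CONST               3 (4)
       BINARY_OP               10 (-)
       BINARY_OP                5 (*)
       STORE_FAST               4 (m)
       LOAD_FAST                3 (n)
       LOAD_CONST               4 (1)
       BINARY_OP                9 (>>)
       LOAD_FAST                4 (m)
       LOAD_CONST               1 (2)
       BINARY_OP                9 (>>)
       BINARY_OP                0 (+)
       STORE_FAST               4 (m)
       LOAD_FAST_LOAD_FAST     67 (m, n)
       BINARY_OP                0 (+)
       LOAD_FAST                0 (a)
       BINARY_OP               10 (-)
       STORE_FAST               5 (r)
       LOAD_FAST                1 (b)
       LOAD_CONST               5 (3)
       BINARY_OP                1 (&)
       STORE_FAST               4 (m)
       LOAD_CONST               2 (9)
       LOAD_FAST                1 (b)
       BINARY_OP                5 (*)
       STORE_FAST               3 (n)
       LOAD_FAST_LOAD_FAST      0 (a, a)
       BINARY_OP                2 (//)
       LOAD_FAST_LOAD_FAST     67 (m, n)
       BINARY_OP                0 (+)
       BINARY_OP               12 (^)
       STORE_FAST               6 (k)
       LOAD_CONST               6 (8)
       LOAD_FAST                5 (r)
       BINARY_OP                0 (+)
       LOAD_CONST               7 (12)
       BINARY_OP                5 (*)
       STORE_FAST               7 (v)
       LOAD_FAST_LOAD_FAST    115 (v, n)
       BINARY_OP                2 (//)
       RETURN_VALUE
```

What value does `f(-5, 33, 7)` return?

1

LOAD_FAST c → push 7. Stack: [7]
LOAD_CONST → push 2. Stack: [7, 2]
BINARY_OP + → 7 + 2 = 9. Stack: [9]
STORE_FAST n → n=9. Stack: []
LOAD_FAST n → push 9. Stack: [9]
LOAD_CONST → push 9. Stack: [9, 9]
BINARY_OP // → 9 // 9 = 1. Stack: [1]
LOAD_FAST n → push 9. Stack: [1, 9]
LOAD_CONST → push 4. Stack: [1, 9, 4]
BINARY_OP - → 9 - 4 = 5. Stack: [1, 5]
BINARY_OP * → 1 * 5 = 5. Stack: [5]
STORE_FAST m → m=5. Stack: []
LOAD_FAST n → push 9. Stack: [9]
LOAD_CONST → push 1. Stack: [9, 1]
BINARY_OP >> → 9 >> 1 = 4. Stack: [4]
LOAD_FAST m → push 5. Stack: [4, 5]
LOAD_CONST → push 2. Stack: [4, 5, 2]
BINARY_OP >> → 5 >> 2 = 1. Stack: [4, 1]
BINARY_OP + → 4 + 1 = 5. Stack: [5]
STORE_FAST m → m=5. Stack: []
LOAD_FAST_LOAD_FAST m,n → push 5,9. Stack: [5, 9]
BINARY_OP + → 5 + 9 = 14. Stack: [14]
LOAD_FAST a → push -5. Stack: [14, -5]
BINARY_OP - → 14 - -5 = 19. Stack: [19]
STORE_FAST r → r=19. Stack: []
LOAD_FAST b → push 33. Stack: [33]
LOAD_CONST → push 3. Stack: [33, 3]
BINARY_OP & → 33 & 3 = 1. Stack: [1]
STORE_FAST m → m=1. Stack: []
LOAD_CONST → push 9. Stack: [9]
LOAD_FAST b → push 33. Stack: [9, 33]
BINARY_OP * → 9 * 33 = 297. Stack: [297]
STORE_FAST n → n=297. Stack: []
LOAD_FAST_LOAD_FAST a,a → push -5,-5. Stack: [-5, -5]
BINARY_OP // → -5 // -5 = 1. Stack: [1]
LOAD_FAST_LOAD_FAST m,n → push 1,297. Stack: [1, 1, 297]
BINARY_OP + → 1 + 297 = 298. Stack: [1, 298]
BINARY_OP ^ → 1 ^ 298 = 299. Stack: [299]
STORE_FAST k → k=299. Stack: []
LOAD_CONST → push 8. Stack: [8]
LOAD_FAST r → push 19. Stack: [8, 19]
BINARY_OP + → 8 + 19 = 27. Stack: [27]
LOAD_CONST → push 12. Stack: [27, 12]
BINARY_OP * → 27 * 12 = 324. Stack: [324]
STORE_FAST v → v=324. Stack: []
LOAD_FAST_LOAD_FAST v,n → push 324,297. Stack: [324, 297]
BINARY_OP // → 324 // 297 = 1. Stack: [1]
RETURN_VALUE → return 1.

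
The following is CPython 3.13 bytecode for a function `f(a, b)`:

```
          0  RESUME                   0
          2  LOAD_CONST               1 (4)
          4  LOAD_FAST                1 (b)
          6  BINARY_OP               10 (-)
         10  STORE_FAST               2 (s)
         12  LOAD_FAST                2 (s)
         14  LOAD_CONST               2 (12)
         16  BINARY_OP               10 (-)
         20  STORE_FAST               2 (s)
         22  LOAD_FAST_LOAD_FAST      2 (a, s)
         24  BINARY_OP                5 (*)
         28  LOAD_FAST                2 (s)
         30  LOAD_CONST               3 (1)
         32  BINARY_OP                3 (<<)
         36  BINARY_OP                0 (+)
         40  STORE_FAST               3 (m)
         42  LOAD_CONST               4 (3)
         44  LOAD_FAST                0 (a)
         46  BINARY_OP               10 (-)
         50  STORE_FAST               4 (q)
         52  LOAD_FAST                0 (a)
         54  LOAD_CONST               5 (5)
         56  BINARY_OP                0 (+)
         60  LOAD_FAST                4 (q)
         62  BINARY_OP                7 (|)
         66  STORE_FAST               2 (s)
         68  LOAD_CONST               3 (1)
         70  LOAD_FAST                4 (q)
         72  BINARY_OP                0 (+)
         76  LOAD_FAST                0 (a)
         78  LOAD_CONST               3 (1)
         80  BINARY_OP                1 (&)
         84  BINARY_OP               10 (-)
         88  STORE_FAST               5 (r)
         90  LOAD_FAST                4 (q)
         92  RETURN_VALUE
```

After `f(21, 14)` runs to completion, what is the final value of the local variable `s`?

LOAD_CONST → push 4. Stack: [4]
LOAD_FAST b → push 14. Stack: [4, 14]
BINARY_OP - → 4 - 14 = -10. Stack: [-10]
STORE_FAST s → s=-10. Stack: []
LOAD_FAST s → push -10. Stack: [-10]
LOAD_CONST → push 12. Stack: [-10, 12]
BINARY_OP - → -10 - 12 = -22. Stack: [-22]
STORE_FAST s → s=-22. Stack: []
LOAD_FAST_LOAD_FAST a,s → push 21,-22. Stack: [21, -22]
BINARY_OP * → 21 * -22 = -462. Stack: [-462]
LOAD_FAST s → push -22. Stack: [-462, -22]
LOAD_CONST → push 1. Stack: [-462, -22, 1]
BINARY_OP << → -22 << 1 = -44. Stack: [-462, -44]
BINARY_OP + → -462 + -44 = -506. Stack: [-506]
STORE_FAST m → m=-506. Stack: []
LOAD_CONST → push 3. Stack: [3]
LOAD_FAST a → push 21. Stack: [3, 21]
BINARY_OP - → 3 - 21 = -18. Stack: [-18]
STORE_FAST q → q=-18. Stack: []
LOAD_FAST a → push 21. Stack: [21]
LOAD_CONST → push 5. Stack: [21, 5]
BINARY_OP + → 21 + 5 = 26. Stack: [26]
LOAD_FAST q → push -18. Stack: [26, -18]
BINARY_OP | → 26 | -18 = -2. Stack: [-2]
STORE_FAST s → s=-2. Stack: []
LOAD_CONST → push 1. Stack: [1]
LOAD_FAST q → push -18. Stack: [1, -18]
BINARY_OP + → 1 + -18 = -17. Stack: [-17]
LOAD_FAST a → push 21. Stack: [-17, 21]
LOAD_CONST → push 1. Stack: [-17, 21, 1]
BINARY_OP & → 21 & 1 = 1. Stack: [-17, 1]
BINARY_OP - → -17 - 1 = -18. Stack: [-18]
STORE_FAST r → r=-18. Stack: []
LOAD_FAST q → push -18. Stack: [-18]
RETURN_VALUE → return -18.

-2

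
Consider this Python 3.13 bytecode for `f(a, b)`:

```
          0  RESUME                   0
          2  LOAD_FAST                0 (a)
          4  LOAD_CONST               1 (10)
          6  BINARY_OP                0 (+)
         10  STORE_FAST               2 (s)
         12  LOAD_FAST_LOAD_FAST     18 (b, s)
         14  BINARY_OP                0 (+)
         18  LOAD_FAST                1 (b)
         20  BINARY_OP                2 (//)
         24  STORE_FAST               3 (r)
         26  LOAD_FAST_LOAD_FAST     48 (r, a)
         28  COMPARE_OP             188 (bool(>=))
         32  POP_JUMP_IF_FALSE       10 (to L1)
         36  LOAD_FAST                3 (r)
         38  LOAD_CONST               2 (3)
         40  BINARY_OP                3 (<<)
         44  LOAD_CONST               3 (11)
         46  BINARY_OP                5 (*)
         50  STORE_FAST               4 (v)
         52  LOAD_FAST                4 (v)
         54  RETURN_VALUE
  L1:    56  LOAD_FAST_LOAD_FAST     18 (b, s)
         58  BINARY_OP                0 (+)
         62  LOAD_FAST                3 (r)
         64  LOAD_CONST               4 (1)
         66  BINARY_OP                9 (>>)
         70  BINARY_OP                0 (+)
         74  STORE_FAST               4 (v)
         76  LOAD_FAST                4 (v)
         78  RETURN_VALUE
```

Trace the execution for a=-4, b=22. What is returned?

88

LOAD_FAST a → push -4. Stack: [-4]
LOAD_CONST → push 10. Stack: [-4, 10]
BINARY_OP + → -4 + 10 = 6. Stack: [6]
STORE_FAST s → s=6. Stack: []
LOAD_FAST_LOAD_FAST b,s → push 22,6. Stack: [22, 6]
BINARY_OP + → 22 + 6 = 28. Stack: [28]
LOAD_FAST b → push 22. Stack: [28, 22]
BINARY_OP // → 28 // 22 = 1. Stack: [1]
STORE_FAST r → r=1. Stack: []
LOAD_FAST_LOAD_FAST r,a → push 1,-4. Stack: [1, -4]
COMPARE_OP bool(>=) → 1 vs -4 = True. Stack: [True]
POP_JUMP_IF_FALSE → pop True; no jump. Stack: []
LOAD_FAST r → push 1. Stack: [1]
LOAD_CONST → push 3. Stack: [1, 3]
BINARY_OP << → 1 << 3 = 8. Stack: [8]
LOAD_CONST → push 11. Stack: [8, 11]
BINARY_OP * → 8 * 11 = 88. Stack: [88]
STORE_FAST v → v=88. Stack: []
LOAD_FAST v → push 88. Stack: [88]
RETURN_VALUE → return 88.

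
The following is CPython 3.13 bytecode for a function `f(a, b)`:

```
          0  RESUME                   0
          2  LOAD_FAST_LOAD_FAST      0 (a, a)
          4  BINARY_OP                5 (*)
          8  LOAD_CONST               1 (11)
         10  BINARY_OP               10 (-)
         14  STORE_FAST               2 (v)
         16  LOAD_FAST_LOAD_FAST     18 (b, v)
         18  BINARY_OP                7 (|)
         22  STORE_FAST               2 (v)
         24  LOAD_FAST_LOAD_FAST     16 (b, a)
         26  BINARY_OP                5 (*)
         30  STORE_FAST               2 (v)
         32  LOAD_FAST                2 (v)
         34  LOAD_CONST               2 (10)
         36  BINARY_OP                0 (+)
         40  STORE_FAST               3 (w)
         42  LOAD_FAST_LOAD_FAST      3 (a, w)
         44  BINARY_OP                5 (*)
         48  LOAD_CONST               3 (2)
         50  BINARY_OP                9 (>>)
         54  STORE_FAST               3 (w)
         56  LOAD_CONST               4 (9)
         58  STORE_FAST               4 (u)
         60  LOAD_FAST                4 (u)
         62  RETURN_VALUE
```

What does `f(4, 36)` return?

LOAD_FAST_LOAD_FAST a,a → push 4,4. Stack: [4, 4]
BINARY_OP * → 4 * 4 = 16. Stack: [16]
LOAD_CONST → push 11. Stack: [16, 11]
BINARY_OP - → 16 - 11 = 5. Stack: [5]
STORE_FAST v → v=5. Stack: []
LOAD_FAST_LOAD_FAST b,v → push 36,5. Stack: [36, 5]
BINARY_OP | → 36 | 5 = 37. Stack: [37]
STORE_FAST v → v=37. Stack: []
LOAD_FAST_LOAD_FAST b,a → push 36,4. Stack: [36, 4]
BINARY_OP * → 36 * 4 = 144. Stack: [144]
STORE_FAST v → v=144. Stack: []
LOAD_FAST v → push 144. Stack: [144]
LOAD_CONST → push 10. Stack: [144, 10]
BINARY_OP + → 144 + 10 = 154. Stack: [154]
STORE_FAST w → w=154. Stack: []
LOAD_FAST_LOAD_FAST a,w → push 4,154. Stack: [4, 154]
BINARY_OP * → 4 * 154 = 616. Stack: [616]
LOAD_CONST → push 2. Stack: [616, 2]
BINARY_OP >> → 616 >> 2 = 154. Stack: [154]
STORE_FAST w → w=154. Stack: []
LOAD_CONST → push 9. Stack: [9]
STORE_FAST u → u=9. Stack: []
LOAD_FAST u → push 9. Stack: [9]
RETURN_VALUE → return 9.

9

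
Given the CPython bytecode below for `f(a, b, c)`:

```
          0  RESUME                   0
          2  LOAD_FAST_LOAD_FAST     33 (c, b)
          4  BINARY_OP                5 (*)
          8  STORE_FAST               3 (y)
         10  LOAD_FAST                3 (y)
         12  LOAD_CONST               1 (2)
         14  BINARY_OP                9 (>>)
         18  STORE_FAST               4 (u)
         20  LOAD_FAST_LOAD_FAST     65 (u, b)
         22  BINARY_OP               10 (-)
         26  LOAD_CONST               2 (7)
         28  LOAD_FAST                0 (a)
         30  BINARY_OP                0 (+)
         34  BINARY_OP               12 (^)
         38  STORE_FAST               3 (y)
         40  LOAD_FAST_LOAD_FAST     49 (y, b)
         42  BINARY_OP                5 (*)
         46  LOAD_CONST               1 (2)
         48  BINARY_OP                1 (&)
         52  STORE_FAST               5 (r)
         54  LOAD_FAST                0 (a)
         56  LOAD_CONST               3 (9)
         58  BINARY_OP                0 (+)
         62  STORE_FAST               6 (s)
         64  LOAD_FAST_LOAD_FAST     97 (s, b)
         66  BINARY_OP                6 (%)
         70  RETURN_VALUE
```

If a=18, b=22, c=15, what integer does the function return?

5

LOAD_FAST_LOAD_FAST c,b → push 15,22. Stack: [15, 22]
BINARY_OP * → 15 * 22 = 330. Stack: [330]
STORE_FAST y → y=330. Stack: []
LOAD_FAST y → push 330. Stack: [330]
LOAD_CONST → push 2. Stack: [330, 2]
BINARY_OP >> → 330 >> 2 = 82. Stack: [82]
STORE_FAST u → u=82. Stack: []
LOAD_FAST_LOAD_FAST u,b → push 82,22. Stack: [82, 22]
BINARY_OP - → 82 - 22 = 60. Stack: [60]
LOAD_CONST → push 7. Stack: [60, 7]
LOAD_FAST a → push 18. Stack: [60, 7, 18]
BINARY_OP + → 7 + 18 = 25. Stack: [60, 25]
BINARY_OP ^ → 60 ^ 25 = 37. Stack: [37]
STORE_FAST y → y=37. Stack: []
LOAD_FAST_LOAD_FAST y,b → push 37,22. Stack: [37, 22]
BINARY_OP * → 37 * 22 = 814. Stack: [814]
LOAD_CONST → push 2. Stack: [814, 2]
BINARY_OP & → 814 & 2 = 2. Stack: [2]
STORE_FAST r → r=2. Stack: []
LOAD_FAST a → push 18. Stack: [18]
LOAD_CONST → push 9. Stack: [18, 9]
BINARY_OP + → 18 + 9 = 27. Stack: [27]
STORE_FAST s → s=27. Stack: []
LOAD_FAST_LOAD_FAST s,b → push 27,22. Stack: [27, 22]
BINARY_OP % → 27 % 22 = 5. Stack: [5]
RETURN_VALUE → return 5.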